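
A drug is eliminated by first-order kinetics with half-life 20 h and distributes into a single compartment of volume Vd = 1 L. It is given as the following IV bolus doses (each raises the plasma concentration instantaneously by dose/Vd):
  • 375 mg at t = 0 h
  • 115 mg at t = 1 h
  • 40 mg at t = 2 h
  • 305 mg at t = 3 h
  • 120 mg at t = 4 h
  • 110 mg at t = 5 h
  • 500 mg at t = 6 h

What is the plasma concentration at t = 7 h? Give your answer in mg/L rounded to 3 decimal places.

k = ln 2 / 20 = 0.03466 per h
Dose 1 (375 mg at t=0 h): 375·exp(−0.03466·7) = 294.219 mg/L
Dose 2 (115 mg at t=1 h): 115·exp(−0.03466·6) = 93.409 mg/L
Dose 3 (40 mg at t=2 h): 40·exp(−0.03466·5) = 33.636 mg/L
Dose 4 (305 mg at t=3 h): 305·exp(−0.03466·4) = 265.518 mg/L
Dose 5 (120 mg at t=4 h): 120·exp(−0.03466·3) = 108.150 mg/L
Dose 6 (110 mg at t=5 h): 110·exp(−0.03466·2) = 102.634 mg/L
Dose 7 (500 mg at t=6 h): 500·exp(−0.03466·1) = 482.968 mg/L
C(7) = 294.219 + 93.409 + 33.636 + 265.518 + 108.150 + 102.634 + 482.968 = 1380.534 mg/L

1380.534 mg/L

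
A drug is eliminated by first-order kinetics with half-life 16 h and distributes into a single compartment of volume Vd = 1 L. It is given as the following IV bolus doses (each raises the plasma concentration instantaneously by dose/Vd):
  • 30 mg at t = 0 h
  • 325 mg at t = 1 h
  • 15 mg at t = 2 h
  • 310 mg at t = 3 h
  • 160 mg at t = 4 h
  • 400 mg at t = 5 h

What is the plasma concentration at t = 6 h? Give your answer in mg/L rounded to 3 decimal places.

1099.432 mg/L

k = ln 2 / 16 = 0.04332 per h
Dose 1 (30 mg at t=0 h): 30·exp(−0.04332·6) = 23.133 mg/L
Dose 2 (325 mg at t=1 h): 325·exp(−0.04332·5) = 261.705 mg/L
Dose 3 (15 mg at t=2 h): 15·exp(−0.04332·4) = 12.613 mg/L
Dose 4 (310 mg at t=3 h): 310·exp(−0.04332·3) = 272.219 mg/L
Dose 5 (160 mg at t=4 h): 160·exp(−0.04332·2) = 146.721 mg/L
Dose 6 (400 mg at t=5 h): 400·exp(−0.04332·1) = 383.041 mg/L
C(6) = 23.133 + 261.705 + 12.613 + 272.219 + 146.721 + 383.041 = 1099.432 mg/L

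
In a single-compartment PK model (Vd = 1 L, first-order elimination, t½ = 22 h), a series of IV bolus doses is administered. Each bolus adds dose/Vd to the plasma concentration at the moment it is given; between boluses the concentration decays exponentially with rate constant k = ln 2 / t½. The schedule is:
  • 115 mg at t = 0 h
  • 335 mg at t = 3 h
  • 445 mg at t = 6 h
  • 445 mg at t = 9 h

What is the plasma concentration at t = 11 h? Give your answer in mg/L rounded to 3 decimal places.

k = ln 2 / 22 = 0.03151 per h
Dose 1 (115 mg at t=0 h): 115·exp(−0.03151·11) = 81.317 mg/L
Dose 2 (335 mg at t=3 h): 335·exp(−0.03151·8) = 260.363 mg/L
Dose 3 (445 mg at t=6 h): 445·exp(−0.03151·5) = 380.140 mg/L
Dose 4 (445 mg at t=9 h): 445·exp(−0.03151·2) = 417.824 mg/L
C(11) = 81.317 + 260.363 + 380.140 + 417.824 = 1139.645 mg/L

1139.645 mg/L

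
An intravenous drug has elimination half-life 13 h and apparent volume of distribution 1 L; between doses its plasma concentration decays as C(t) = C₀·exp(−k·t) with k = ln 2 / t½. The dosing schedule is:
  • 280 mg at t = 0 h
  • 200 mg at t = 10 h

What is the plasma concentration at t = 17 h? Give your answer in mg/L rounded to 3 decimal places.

250.812 mg/L

k = ln 2 / 13 = 0.05332 per h
Dose 1 (280 mg at t=0 h): 280·exp(−0.05332·17) = 113.111 mg/L
Dose 2 (200 mg at t=10 h): 200·exp(−0.05332·7) = 137.701 mg/L
C(17) = 113.111 + 137.701 = 250.812 mg/L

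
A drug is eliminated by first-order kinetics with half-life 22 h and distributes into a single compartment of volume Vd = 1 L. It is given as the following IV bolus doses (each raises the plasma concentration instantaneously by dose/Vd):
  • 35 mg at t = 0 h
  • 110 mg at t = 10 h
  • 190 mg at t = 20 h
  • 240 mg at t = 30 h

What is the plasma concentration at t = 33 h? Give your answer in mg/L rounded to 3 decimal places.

410.168 mg/L

k = ln 2 / 22 = 0.03151 per h
Dose 1 (35 mg at t=0 h): 35·exp(−0.03151·33) = 12.374 mg/L
Dose 2 (110 mg at t=10 h): 110·exp(−0.03151·23) = 53.294 mg/L
Dose 3 (190 mg at t=20 h): 190·exp(−0.03151·13) = 126.146 mg/L
Dose 4 (240 mg at t=30 h): 240·exp(−0.03151·3) = 218.354 mg/L
C(33) = 12.374 + 53.294 + 126.146 + 218.354 = 410.168 mg/L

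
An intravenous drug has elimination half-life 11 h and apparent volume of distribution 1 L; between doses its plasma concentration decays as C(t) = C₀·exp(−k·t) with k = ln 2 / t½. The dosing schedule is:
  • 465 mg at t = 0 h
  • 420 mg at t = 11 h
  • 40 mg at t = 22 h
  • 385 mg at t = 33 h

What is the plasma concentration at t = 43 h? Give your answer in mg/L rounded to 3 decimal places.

302.538 mg/L

k = ln 2 / 11 = 0.06301 per h
Dose 1 (465 mg at t=0 h): 465·exp(−0.06301·43) = 30.953 mg/L
Dose 2 (420 mg at t=11 h): 420·exp(−0.06301·32) = 55.915 mg/L
Dose 3 (40 mg at t=22 h): 40·exp(−0.06301·21) = 10.650 mg/L
Dose 4 (385 mg at t=33 h): 385·exp(−0.06301·10) = 205.020 mg/L
C(43) = 30.953 + 55.915 + 10.650 + 205.020 = 302.538 mg/L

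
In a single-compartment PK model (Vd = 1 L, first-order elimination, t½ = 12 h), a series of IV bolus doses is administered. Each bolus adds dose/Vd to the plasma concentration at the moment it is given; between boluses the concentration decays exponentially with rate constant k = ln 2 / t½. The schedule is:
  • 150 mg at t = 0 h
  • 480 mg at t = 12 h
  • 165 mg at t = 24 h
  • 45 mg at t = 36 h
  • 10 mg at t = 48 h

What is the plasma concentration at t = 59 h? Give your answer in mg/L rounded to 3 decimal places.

k = ln 2 / 12 = 0.05776 per h
Dose 1 (150 mg at t=0 h): 150·exp(−0.05776·59) = 4.966 mg/L
Dose 2 (480 mg at t=12 h): 480·exp(−0.05776·47) = 31.784 mg/L
Dose 3 (165 mg at t=24 h): 165·exp(−0.05776·35) = 21.851 mg/L
Dose 4 (45 mg at t=36 h): 45·exp(−0.05776·23) = 11.919 mg/L
Dose 5 (10 mg at t=48 h): 10·exp(−0.05776·11) = 5.297 mg/L
C(59) = 4.966 + 31.784 + 21.851 + 11.919 + 5.297 = 75.818 mg/L

75.818 mg/L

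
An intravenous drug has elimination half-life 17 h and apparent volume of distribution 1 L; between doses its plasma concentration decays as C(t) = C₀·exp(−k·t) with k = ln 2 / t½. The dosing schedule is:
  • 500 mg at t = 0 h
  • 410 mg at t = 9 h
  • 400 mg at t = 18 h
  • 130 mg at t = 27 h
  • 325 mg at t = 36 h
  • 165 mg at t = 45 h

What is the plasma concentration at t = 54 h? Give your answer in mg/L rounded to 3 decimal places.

526.488 mg/L

k = ln 2 / 17 = 0.04077 per h
Dose 1 (500 mg at t=0 h): 500·exp(−0.04077·54) = 55.304 mg/L
Dose 2 (410 mg at t=9 h): 410·exp(−0.04077·45) = 65.455 mg/L
Dose 3 (400 mg at t=18 h): 400·exp(−0.04077·36) = 92.169 mg/L
Dose 4 (130 mg at t=27 h): 130·exp(−0.04077·27) = 43.235 mg/L
Dose 5 (325 mg at t=36 h): 325·exp(−0.04077·18) = 156.008 mg/L
Dose 6 (165 mg at t=45 h): 165·exp(−0.04077·9) = 114.318 mg/L
C(54) = 55.304 + 65.455 + 92.169 + 43.235 + 156.008 + 114.318 = 526.488 mg/L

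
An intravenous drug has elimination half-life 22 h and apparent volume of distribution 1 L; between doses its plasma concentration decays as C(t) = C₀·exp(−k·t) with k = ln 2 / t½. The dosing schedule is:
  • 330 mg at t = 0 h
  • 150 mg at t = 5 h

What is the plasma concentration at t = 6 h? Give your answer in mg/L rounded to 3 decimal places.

418.506 mg/L

k = ln 2 / 22 = 0.03151 per h
Dose 1 (330 mg at t=0 h): 330·exp(−0.03151·6) = 273.159 mg/L
Dose 2 (150 mg at t=5 h): 150·exp(−0.03151·1) = 145.348 mg/L
C(6) = 273.159 + 145.348 = 418.506 mg/L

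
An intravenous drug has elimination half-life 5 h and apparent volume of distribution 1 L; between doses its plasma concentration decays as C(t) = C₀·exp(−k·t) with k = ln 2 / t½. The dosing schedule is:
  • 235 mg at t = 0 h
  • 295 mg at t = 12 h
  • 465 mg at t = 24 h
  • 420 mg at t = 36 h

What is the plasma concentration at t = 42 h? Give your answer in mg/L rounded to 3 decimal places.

226.469 mg/L

k = ln 2 / 5 = 0.13863 per h
Dose 1 (235 mg at t=0 h): 235·exp(−0.13863·42) = 0.696 mg/L
Dose 2 (295 mg at t=12 h): 295·exp(−0.13863·30) = 4.609 mg/L
Dose 3 (465 mg at t=24 h): 465·exp(−0.13863·18) = 38.348 mg/L
Dose 4 (420 mg at t=36 h): 420·exp(−0.13863·6) = 182.816 mg/L
C(42) = 0.696 + 4.609 + 38.348 + 182.816 = 226.469 mg/L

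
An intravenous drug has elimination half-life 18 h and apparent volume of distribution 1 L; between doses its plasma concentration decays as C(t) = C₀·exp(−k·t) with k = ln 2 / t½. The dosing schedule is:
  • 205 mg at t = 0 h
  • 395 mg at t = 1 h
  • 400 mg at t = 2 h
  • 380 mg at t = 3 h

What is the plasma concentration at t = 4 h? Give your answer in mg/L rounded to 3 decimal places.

1263.635 mg/L

k = ln 2 / 18 = 0.03851 per h
Dose 1 (205 mg at t=0 h): 205·exp(−0.03851·4) = 175.735 mg/L
Dose 2 (395 mg at t=1 h): 395·exp(−0.03851·3) = 351.905 mg/L
Dose 3 (400 mg at t=2 h): 400·exp(−0.03851·2) = 370.350 mg/L
Dose 4 (380 mg at t=3 h): 380·exp(−0.03851·1) = 365.645 mg/L
C(4) = 175.735 + 351.905 + 370.350 + 365.645 = 1263.635 mg/L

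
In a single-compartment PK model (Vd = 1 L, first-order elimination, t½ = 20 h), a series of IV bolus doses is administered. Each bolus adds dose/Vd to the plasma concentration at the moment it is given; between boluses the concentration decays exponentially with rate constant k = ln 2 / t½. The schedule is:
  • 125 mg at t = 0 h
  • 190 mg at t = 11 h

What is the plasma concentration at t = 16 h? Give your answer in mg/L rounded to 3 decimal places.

231.564 mg/L

k = ln 2 / 20 = 0.03466 per h
Dose 1 (125 mg at t=0 h): 125·exp(−0.03466·16) = 71.794 mg/L
Dose 2 (190 mg at t=11 h): 190·exp(−0.03466·5) = 159.770 mg/L
C(16) = 71.794 + 159.770 = 231.564 mg/L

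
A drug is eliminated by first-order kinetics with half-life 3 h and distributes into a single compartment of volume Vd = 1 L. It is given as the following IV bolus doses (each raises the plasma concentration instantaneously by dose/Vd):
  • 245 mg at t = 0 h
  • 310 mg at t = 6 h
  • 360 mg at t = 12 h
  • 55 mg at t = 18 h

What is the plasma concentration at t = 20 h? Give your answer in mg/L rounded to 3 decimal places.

105.961 mg/L

k = ln 2 / 3 = 0.23105 per h
Dose 1 (245 mg at t=0 h): 245·exp(−0.23105·20) = 2.412 mg/L
Dose 2 (310 mg at t=6 h): 310·exp(−0.23105·14) = 12.205 mg/L
Dose 3 (360 mg at t=12 h): 360·exp(−0.23105·8) = 56.696 mg/L
Dose 4 (55 mg at t=18 h): 55·exp(−0.23105·2) = 34.648 mg/L
C(20) = 2.412 + 12.205 + 56.696 + 34.648 = 105.961 mg/L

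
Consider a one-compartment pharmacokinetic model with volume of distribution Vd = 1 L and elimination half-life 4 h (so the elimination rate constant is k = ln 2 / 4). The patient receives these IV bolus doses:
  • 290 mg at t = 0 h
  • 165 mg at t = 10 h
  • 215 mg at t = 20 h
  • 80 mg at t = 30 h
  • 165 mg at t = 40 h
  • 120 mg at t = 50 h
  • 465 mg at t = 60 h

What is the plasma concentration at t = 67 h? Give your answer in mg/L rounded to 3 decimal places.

146.290 mg/L

k = ln 2 / 4 = 0.17329 per h
Dose 1 (290 mg at t=0 h): 290·exp(−0.17329·67) = 0.003 mg/L
Dose 2 (165 mg at t=10 h): 165·exp(−0.17329·57) = 0.008 mg/L
Dose 3 (215 mg at t=20 h): 215·exp(−0.17329·47) = 0.062 mg/L
Dose 4 (80 mg at t=30 h): 80·exp(−0.17329·37) = 0.131 mg/L
Dose 5 (165 mg at t=40 h): 165·exp(−0.17329·27) = 1.533 mg/L
Dose 6 (120 mg at t=50 h): 120·exp(−0.17329·17) = 6.307 mg/L
Dose 7 (465 mg at t=60 h): 465·exp(−0.17329·7) = 138.245 mg/L
C(67) = 0.003 + 0.008 + 0.062 + 0.131 + 1.533 + 6.307 + 138.245 = 146.290 mg/L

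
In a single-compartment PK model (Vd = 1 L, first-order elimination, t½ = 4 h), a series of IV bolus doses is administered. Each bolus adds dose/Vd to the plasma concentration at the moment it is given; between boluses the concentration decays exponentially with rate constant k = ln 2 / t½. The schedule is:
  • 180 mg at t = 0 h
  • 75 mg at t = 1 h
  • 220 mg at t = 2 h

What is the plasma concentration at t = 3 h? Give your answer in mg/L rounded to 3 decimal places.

345.059 mg/L

k = ln 2 / 4 = 0.17329 per h
Dose 1 (180 mg at t=0 h): 180·exp(−0.17329·3) = 107.029 mg/L
Dose 2 (75 mg at t=1 h): 75·exp(−0.17329·2) = 53.033 mg/L
Dose 3 (220 mg at t=2 h): 220·exp(−0.17329·1) = 184.997 mg/L
C(3) = 107.029 + 53.033 + 184.997 = 345.059 mg/L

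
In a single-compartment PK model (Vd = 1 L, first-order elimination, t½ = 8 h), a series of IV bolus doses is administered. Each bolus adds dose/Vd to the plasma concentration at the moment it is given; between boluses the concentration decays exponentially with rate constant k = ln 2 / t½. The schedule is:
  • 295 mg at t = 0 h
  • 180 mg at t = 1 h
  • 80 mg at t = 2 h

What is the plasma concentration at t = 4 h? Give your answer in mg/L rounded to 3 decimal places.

k = ln 2 / 8 = 0.08664 per h
Dose 1 (295 mg at t=0 h): 295·exp(−0.08664·4) = 208.597 mg/L
Dose 2 (180 mg at t=1 h): 180·exp(−0.08664·3) = 138.799 mg/L
Dose 3 (80 mg at t=2 h): 80·exp(−0.08664·2) = 67.272 mg/L
C(4) = 208.597 + 138.799 + 67.272 = 414.667 mg/L

414.667 mg/L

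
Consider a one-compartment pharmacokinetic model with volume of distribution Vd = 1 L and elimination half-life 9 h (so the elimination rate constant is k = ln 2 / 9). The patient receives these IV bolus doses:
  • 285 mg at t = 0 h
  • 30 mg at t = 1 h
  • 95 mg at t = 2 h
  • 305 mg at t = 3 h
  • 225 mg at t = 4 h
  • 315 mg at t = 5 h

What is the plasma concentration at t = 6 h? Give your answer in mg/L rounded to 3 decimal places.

996.372 mg/L

k = ln 2 / 9 = 0.07702 per h
Dose 1 (285 mg at t=0 h): 285·exp(−0.07702·6) = 179.539 mg/L
Dose 2 (30 mg at t=1 h): 30·exp(−0.07702·5) = 20.412 mg/L
Dose 3 (95 mg at t=2 h): 95·exp(−0.07702·4) = 69.812 mg/L
Dose 4 (305 mg at t=3 h): 305·exp(−0.07702·3) = 242.079 mg/L
Dose 5 (225 mg at t=4 h): 225·exp(−0.07702·2) = 192.880 mg/L
Dose 6 (315 mg at t=5 h): 315·exp(−0.07702·1) = 291.651 mg/L
C(6) = 179.539 + 20.412 + 69.812 + 242.079 + 192.880 + 291.651 = 996.372 mg/L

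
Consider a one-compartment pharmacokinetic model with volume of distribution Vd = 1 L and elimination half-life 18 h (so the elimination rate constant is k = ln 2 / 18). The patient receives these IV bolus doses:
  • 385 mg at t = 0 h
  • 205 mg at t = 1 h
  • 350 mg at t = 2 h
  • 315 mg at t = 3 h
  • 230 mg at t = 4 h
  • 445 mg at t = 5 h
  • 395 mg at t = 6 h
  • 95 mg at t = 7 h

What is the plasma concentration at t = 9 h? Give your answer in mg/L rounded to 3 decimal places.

k = ln 2 / 18 = 0.03851 per h
Dose 1 (385 mg at t=0 h): 385·exp(−0.03851·9) = 272.236 mg/L
Dose 2 (205 mg at t=1 h): 205·exp(−0.03851·8) = 150.648 mg/L
Dose 3 (350 mg at t=2 h): 350·exp(−0.03851·7) = 267.301 mg/L
Dose 4 (315 mg at t=3 h): 315·exp(−0.03851·6) = 250.016 mg/L
Dose 5 (230 mg at t=4 h): 230·exp(−0.03851·5) = 189.718 mg/L
Dose 6 (445 mg at t=5 h): 445·exp(−0.03851·4) = 381.474 mg/L
Dose 7 (395 mg at t=6 h): 395·exp(−0.03851·3) = 351.905 mg/L
Dose 8 (95 mg at t=7 h): 95·exp(−0.03851·2) = 87.958 mg/L
C(9) = 272.236 + 150.648 + 267.301 + 250.016 + 189.718 + 381.474 + 351.905 + 87.958 = 1951.255 mg/L

1951.255 mg/L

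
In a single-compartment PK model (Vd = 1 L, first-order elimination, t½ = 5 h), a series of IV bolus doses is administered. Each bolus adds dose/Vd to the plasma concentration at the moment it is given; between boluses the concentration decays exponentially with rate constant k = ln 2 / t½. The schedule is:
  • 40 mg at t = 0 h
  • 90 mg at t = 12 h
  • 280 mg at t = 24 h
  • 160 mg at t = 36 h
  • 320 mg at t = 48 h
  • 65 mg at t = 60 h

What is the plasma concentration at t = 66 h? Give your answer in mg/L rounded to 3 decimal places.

58.067 mg/L

k = ln 2 / 5 = 0.13863 per h
Dose 1 (40 mg at t=0 h): 40·exp(−0.13863·66) = 0.004 mg/L
Dose 2 (90 mg at t=12 h): 90·exp(−0.13863·54) = 0.050 mg/L
Dose 3 (280 mg at t=24 h): 280·exp(−0.13863·42) = 0.829 mg/L
Dose 4 (160 mg at t=36 h): 160·exp(−0.13863·30) = 2.500 mg/L
Dose 5 (320 mg at t=48 h): 320·exp(−0.13863·18) = 26.390 mg/L
Dose 6 (65 mg at t=60 h): 65·exp(−0.13863·6) = 28.293 mg/L
C(66) = 0.004 + 0.050 + 0.829 + 2.500 + 26.390 + 28.293 = 58.067 mg/L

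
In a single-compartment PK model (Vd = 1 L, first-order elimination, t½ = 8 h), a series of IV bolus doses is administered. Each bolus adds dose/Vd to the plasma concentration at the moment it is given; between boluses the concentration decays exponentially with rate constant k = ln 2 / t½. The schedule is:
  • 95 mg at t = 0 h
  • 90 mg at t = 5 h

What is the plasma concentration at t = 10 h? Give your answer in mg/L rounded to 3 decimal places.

k = ln 2 / 8 = 0.08664 per h
Dose 1 (95 mg at t=0 h): 95·exp(−0.08664·10) = 39.943 mg/L
Dose 2 (90 mg at t=5 h): 90·exp(−0.08664·5) = 58.358 mg/L
C(10) = 39.943 + 58.358 = 98.300 mg/L

98.300 mg/L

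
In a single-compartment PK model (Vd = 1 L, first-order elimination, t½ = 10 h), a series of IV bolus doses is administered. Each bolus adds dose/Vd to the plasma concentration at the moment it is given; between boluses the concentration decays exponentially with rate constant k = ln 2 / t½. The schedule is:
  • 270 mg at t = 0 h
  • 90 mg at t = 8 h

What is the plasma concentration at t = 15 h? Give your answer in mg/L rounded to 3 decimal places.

150.861 mg/L

k = ln 2 / 10 = 0.06931 per h
Dose 1 (270 mg at t=0 h): 270·exp(−0.06931·15) = 95.459 mg/L
Dose 2 (90 mg at t=8 h): 90·exp(−0.06931·7) = 55.401 mg/L
C(15) = 95.459 + 55.401 = 150.861 mg/L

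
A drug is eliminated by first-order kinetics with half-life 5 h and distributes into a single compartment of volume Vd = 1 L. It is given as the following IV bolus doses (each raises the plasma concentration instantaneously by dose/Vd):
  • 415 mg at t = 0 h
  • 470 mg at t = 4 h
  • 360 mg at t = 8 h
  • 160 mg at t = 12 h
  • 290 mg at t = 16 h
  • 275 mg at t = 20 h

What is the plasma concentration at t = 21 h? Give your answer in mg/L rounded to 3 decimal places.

556.831 mg/L

k = ln 2 / 5 = 0.13863 per h
Dose 1 (415 mg at t=0 h): 415·exp(−0.13863·21) = 22.580 mg/L
Dose 2 (470 mg at t=4 h): 470·exp(−0.13863·17) = 44.524 mg/L
Dose 3 (360 mg at t=8 h): 360·exp(−0.13863·13) = 59.378 mg/L
Dose 4 (160 mg at t=12 h): 160·exp(−0.13863·9) = 45.948 mg/L
Dose 5 (290 mg at t=16 h): 290·exp(−0.13863·5) = 145.000 mg/L
Dose 6 (275 mg at t=20 h): 275·exp(−0.13863·1) = 239.401 mg/L
C(21) = 22.580 + 44.524 + 59.378 + 45.948 + 145.000 + 239.401 = 556.831 mg/L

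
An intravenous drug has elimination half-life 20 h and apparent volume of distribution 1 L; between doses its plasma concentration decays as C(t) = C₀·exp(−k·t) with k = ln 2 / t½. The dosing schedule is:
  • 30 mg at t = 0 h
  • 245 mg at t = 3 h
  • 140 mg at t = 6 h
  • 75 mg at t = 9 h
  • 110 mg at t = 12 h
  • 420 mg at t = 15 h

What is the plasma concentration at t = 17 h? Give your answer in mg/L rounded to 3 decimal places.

k = ln 2 / 20 = 0.03466 per h
Dose 1 (30 mg at t=0 h): 30·exp(−0.03466·17) = 16.644 mg/L
Dose 2 (245 mg at t=3 h): 245·exp(−0.03466·14) = 150.815 mg/L
Dose 3 (140 mg at t=6 h): 140·exp(−0.03466·11) = 95.623 mg/L
Dose 4 (75 mg at t=9 h): 75·exp(−0.03466·8) = 56.839 mg/L
Dose 5 (110 mg at t=12 h): 110·exp(−0.03466·5) = 92.499 mg/L
Dose 6 (420 mg at t=15 h): 420·exp(−0.03466·2) = 391.874 mg/L
C(17) = 16.644 + 150.815 + 95.623 + 56.839 + 92.499 + 391.874 = 804.293 mg/L

804.293 mg/L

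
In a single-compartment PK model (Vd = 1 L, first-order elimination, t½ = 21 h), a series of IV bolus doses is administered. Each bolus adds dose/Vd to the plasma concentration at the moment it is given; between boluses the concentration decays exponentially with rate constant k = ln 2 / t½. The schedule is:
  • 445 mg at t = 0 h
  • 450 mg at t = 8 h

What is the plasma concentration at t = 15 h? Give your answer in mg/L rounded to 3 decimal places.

628.396 mg/L

k = ln 2 / 21 = 0.03301 per h
Dose 1 (445 mg at t=0 h): 445·exp(−0.03301·15) = 271.231 mg/L
Dose 2 (450 mg at t=8 h): 450·exp(−0.03301·7) = 357.165 mg/L
C(15) = 271.231 + 357.165 = 628.396 mg/L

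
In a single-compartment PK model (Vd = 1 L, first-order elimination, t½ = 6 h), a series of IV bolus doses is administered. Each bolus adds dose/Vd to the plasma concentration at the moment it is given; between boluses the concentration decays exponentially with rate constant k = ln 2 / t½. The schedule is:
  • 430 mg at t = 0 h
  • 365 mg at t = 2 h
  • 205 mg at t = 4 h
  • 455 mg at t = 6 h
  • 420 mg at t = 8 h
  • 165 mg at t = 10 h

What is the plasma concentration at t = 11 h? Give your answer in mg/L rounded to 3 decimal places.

1040.372 mg/L

k = ln 2 / 6 = 0.11552 per h
Dose 1 (430 mg at t=0 h): 430·exp(−0.11552·11) = 120.665 mg/L
Dose 2 (365 mg at t=2 h): 365·exp(−0.11552·9) = 129.047 mg/L
Dose 3 (205 mg at t=4 h): 205·exp(−0.11552·7) = 91.317 mg/L
Dose 4 (455 mg at t=6 h): 455·exp(−0.11552·5) = 255.360 mg/L
Dose 5 (420 mg at t=8 h): 420·exp(−0.11552·3) = 296.985 mg/L
Dose 6 (165 mg at t=10 h): 165·exp(−0.11552·1) = 146.998 mg/L
C(11) = 120.665 + 129.047 + 91.317 + 255.360 + 296.985 + 146.998 = 1040.372 mg/L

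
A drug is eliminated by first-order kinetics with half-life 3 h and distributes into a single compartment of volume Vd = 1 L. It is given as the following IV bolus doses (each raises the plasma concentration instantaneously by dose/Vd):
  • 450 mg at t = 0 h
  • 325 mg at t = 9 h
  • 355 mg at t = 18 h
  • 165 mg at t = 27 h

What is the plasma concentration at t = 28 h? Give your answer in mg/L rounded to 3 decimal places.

170.909 mg/L

k = ln 2 / 3 = 0.23105 per h
Dose 1 (450 mg at t=0 h): 450·exp(−0.23105·28) = 0.698 mg/L
Dose 2 (325 mg at t=9 h): 325·exp(−0.23105·19) = 4.031 mg/L
Dose 3 (355 mg at t=18 h): 355·exp(−0.23105·10) = 35.220 mg/L
Dose 4 (165 mg at t=27 h): 165·exp(−0.23105·1) = 130.961 mg/L
C(28) = 0.698 + 4.031 + 35.220 + 130.961 = 170.909 mg/L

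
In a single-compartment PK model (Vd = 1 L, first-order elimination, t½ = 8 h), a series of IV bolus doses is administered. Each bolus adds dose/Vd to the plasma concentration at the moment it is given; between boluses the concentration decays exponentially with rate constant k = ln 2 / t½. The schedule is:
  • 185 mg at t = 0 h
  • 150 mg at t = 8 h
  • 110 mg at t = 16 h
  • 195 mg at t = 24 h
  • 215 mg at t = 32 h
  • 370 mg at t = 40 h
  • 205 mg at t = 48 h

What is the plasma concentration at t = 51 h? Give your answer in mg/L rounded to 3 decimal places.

372.119 mg/L

k = ln 2 / 8 = 0.08664 per h
Dose 1 (185 mg at t=0 h): 185·exp(−0.08664·51) = 2.229 mg/L
Dose 2 (150 mg at t=8 h): 150·exp(−0.08664·43) = 3.615 mg/L
Dose 3 (110 mg at t=16 h): 110·exp(−0.08664·35) = 5.301 mg/L
Dose 4 (195 mg at t=24 h): 195·exp(−0.08664·27) = 18.796 mg/L
Dose 5 (215 mg at t=32 h): 215·exp(−0.08664·19) = 41.447 mg/L
Dose 6 (370 mg at t=40 h): 370·exp(−0.08664·11) = 142.655 mg/L
Dose 7 (205 mg at t=48 h): 205·exp(−0.08664·3) = 158.077 mg/L
C(51) = 2.229 + 3.615 + 5.301 + 18.796 + 41.447 + 142.655 + 158.077 = 372.119 mg/L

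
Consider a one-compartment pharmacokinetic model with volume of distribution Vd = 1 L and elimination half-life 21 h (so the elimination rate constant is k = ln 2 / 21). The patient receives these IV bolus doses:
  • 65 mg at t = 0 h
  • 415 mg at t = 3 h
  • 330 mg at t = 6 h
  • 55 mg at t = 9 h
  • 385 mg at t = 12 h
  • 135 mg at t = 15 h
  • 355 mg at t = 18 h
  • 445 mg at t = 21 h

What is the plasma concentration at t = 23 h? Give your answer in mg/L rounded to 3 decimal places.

1556.838 mg/L

k = ln 2 / 21 = 0.03301 per h
Dose 1 (65 mg at t=0 h): 65·exp(−0.03301·23) = 30.424 mg/L
Dose 2 (415 mg at t=3 h): 415·exp(−0.03301·20) = 214.463 mg/L
Dose 3 (330 mg at t=6 h): 330·exp(−0.03301·17) = 188.288 mg/L
Dose 4 (55 mg at t=9 h): 55·exp(−0.03301·14) = 34.648 mg/L
Dose 5 (385 mg at t=12 h): 385·exp(−0.03301·11) = 267.780 mg/L
Dose 6 (135 mg at t=15 h): 135·exp(−0.03301·8) = 103.671 mg/L
Dose 7 (355 mg at t=18 h): 355·exp(−0.03301·5) = 300.992 mg/L
Dose 8 (445 mg at t=21 h): 445·exp(−0.03301·2) = 416.572 mg/L
C(23) = 30.424 + 214.463 + 188.288 + 34.648 + 267.780 + 103.671 + 300.992 + 416.572 = 1556.838 mg/L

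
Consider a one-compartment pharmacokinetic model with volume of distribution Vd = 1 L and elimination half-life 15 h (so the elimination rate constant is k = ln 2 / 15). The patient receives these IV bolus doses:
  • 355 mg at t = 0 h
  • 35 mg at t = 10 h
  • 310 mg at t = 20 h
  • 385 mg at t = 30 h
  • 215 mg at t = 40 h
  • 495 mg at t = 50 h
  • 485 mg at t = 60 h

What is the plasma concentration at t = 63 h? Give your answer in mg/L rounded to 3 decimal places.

916.590 mg/L

k = ln 2 / 15 = 0.04621 per h
Dose 1 (355 mg at t=0 h): 355·exp(−0.04621·63) = 19.315 mg/L
Dose 2 (35 mg at t=10 h): 35·exp(−0.04621·53) = 3.023 mg/L
Dose 3 (310 mg at t=20 h): 310·exp(−0.04621·43) = 42.502 mg/L
Dose 4 (385 mg at t=30 h): 385·exp(−0.04621·33) = 83.790 mg/L
Dose 5 (215 mg at t=40 h): 215·exp(−0.04621·23) = 74.278 mg/L
Dose 6 (495 mg at t=50 h): 495·exp(−0.04621·13) = 271.464 mg/L
Dose 7 (485 mg at t=60 h): 485·exp(−0.04621·3) = 422.217 mg/L
C(63) = 19.315 + 3.023 + 42.502 + 83.790 + 74.278 + 271.464 + 422.217 = 916.590 mg/L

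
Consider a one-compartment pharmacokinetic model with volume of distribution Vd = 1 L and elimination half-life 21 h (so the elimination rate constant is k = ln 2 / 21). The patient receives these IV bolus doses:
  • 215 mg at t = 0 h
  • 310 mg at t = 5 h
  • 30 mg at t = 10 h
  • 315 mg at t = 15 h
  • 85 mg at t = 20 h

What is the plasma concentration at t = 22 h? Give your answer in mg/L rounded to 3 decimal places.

k = ln 2 / 21 = 0.03301 per h
Dose 1 (215 mg at t=0 h): 215·exp(−0.03301·22) = 104.010 mg/L
Dose 2 (310 mg at t=5 h): 310·exp(−0.03301·17) = 176.877 mg/L
Dose 3 (30 mg at t=10 h): 30·exp(−0.03301·12) = 20.189 mg/L
Dose 4 (315 mg at t=15 h): 315·exp(−0.03301·7) = 250.016 mg/L
Dose 5 (85 mg at t=20 h): 85·exp(−0.03301·2) = 79.570 mg/L
C(22) = 104.010 + 176.877 + 20.189 + 250.016 + 79.570 = 630.661 mg/L

630.661 mg/L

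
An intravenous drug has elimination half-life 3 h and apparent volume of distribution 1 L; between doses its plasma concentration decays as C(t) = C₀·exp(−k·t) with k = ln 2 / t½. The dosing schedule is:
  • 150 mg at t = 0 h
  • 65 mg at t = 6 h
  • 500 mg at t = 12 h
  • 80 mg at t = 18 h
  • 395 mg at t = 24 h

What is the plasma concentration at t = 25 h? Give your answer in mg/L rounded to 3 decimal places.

k = ln 2 / 3 = 0.23105 per h
Dose 1 (150 mg at t=0 h): 150·exp(−0.23105·25) = 0.465 mg/L
Dose 2 (65 mg at t=6 h): 65·exp(−0.23105·19) = 0.806 mg/L
Dose 3 (500 mg at t=12 h): 500·exp(−0.23105·13) = 24.803 mg/L
Dose 4 (80 mg at t=18 h): 80·exp(−0.23105·7) = 15.874 mg/L
Dose 5 (395 mg at t=24 h): 395·exp(−0.23105·1) = 313.512 mg/L
C(25) = 0.465 + 0.806 + 24.803 + 15.874 + 313.512 = 355.460 mg/L

355.460 mg/L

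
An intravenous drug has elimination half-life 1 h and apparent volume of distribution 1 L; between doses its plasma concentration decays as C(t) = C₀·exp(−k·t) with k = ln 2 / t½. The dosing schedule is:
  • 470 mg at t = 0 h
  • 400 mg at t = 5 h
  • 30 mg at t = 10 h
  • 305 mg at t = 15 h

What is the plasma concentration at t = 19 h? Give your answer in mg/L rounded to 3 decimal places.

k = ln 2 / 1 = 0.69315 per h
Dose 1 (470 mg at t=0 h): 470·exp(−0.69315·19) = 0.001 mg/L
Dose 2 (400 mg at t=5 h): 400·exp(−0.69315·14) = 0.024 mg/L
Dose 3 (30 mg at t=10 h): 30·exp(−0.69315·9) = 0.059 mg/L
Dose 4 (305 mg at t=15 h): 305·exp(−0.69315·4) = 19.062 mg/L
C(19) = 0.001 + 0.024 + 0.059 + 19.062 = 19.146 mg/L

19.146 mg/L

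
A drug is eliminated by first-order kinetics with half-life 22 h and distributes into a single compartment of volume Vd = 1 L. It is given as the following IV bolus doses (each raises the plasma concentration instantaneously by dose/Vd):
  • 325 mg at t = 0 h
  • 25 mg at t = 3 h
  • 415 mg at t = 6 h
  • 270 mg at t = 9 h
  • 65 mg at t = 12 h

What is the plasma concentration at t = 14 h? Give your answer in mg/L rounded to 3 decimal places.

k = ln 2 / 22 = 0.03151 per h
Dose 1 (325 mg at t=0 h): 325·exp(−0.03151·14) = 209.083 mg/L
Dose 2 (25 mg at t=3 h): 25·exp(−0.03151·11) = 17.678 mg/L
Dose 3 (415 mg at t=6 h): 415·exp(−0.03151·8) = 322.539 mg/L
Dose 4 (270 mg at t=9 h): 270·exp(−0.03151·5) = 230.647 mg/L
Dose 5 (65 mg at t=12 h): 65·exp(−0.03151·2) = 61.031 mg/L
C(14) = 209.083 + 17.678 + 322.539 + 230.647 + 61.031 = 840.978 mg/L

840.978 mg/L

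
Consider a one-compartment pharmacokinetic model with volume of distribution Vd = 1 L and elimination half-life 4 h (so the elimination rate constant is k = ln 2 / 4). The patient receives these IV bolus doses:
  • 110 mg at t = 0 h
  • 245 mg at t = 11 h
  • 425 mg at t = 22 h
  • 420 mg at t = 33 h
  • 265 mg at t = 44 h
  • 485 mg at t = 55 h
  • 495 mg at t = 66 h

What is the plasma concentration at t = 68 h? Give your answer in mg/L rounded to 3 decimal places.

k = ln 2 / 4 = 0.17329 per h
Dose 1 (110 mg at t=0 h): 110·exp(−0.17329·68) = 0.001 mg/L
Dose 2 (245 mg at t=11 h): 245·exp(−0.17329·57) = 0.013 mg/L
Dose 3 (425 mg at t=22 h): 425·exp(−0.17329·46) = 0.147 mg/L
Dose 4 (420 mg at t=33 h): 420·exp(−0.17329·35) = 0.976 mg/L
Dose 5 (265 mg at t=44 h): 265·exp(−0.17329·24) = 4.141 mg/L
Dose 6 (485 mg at t=55 h): 485·exp(−0.17329·13) = 50.979 mg/L
Dose 7 (495 mg at t=66 h): 495·exp(−0.17329·2) = 350.018 mg/L
C(68) = 0.001 + 0.013 + 0.147 + 0.976 + 4.141 + 50.979 + 350.018 = 406.274 mg/L

406.274 mg/L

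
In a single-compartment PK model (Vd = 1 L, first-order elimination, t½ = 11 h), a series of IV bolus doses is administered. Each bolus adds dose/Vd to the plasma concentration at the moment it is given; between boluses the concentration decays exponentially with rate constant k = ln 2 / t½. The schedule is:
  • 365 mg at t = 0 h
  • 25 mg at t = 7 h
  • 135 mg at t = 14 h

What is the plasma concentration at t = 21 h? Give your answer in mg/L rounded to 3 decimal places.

k = ln 2 / 11 = 0.06301 per h
Dose 1 (365 mg at t=0 h): 365·exp(−0.06301·21) = 97.185 mg/L
Dose 2 (25 mg at t=7 h): 25·exp(−0.06301·14) = 10.347 mg/L
Dose 3 (135 mg at t=14 h): 135·exp(−0.06301·7) = 86.850 mg/L
C(21) = 97.185 + 10.347 + 86.850 = 194.382 mg/L

194.382 mg/L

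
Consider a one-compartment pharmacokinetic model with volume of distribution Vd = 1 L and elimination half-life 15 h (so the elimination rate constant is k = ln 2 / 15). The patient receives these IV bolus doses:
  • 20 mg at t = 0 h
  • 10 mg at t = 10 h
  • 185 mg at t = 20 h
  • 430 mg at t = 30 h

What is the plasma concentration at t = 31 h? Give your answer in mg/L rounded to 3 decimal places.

530.425 mg/L

k = ln 2 / 15 = 0.04621 per h
Dose 1 (20 mg at t=0 h): 20·exp(−0.04621·31) = 4.774 mg/L
Dose 2 (10 mg at t=10 h): 10·exp(−0.04621·21) = 3.789 mg/L
Dose 3 (185 mg at t=20 h): 185·exp(−0.04621·11) = 111.280 mg/L
Dose 4 (430 mg at t=30 h): 430·exp(−0.04621·1) = 410.582 mg/L
C(31) = 4.774 + 3.789 + 111.280 + 410.582 = 530.425 mg/L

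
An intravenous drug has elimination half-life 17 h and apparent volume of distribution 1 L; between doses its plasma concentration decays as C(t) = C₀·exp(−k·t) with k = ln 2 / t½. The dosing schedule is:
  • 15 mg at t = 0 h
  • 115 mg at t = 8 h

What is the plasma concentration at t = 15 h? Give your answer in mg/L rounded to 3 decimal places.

94.583 mg/L

k = ln 2 / 17 = 0.04077 per h
Dose 1 (15 mg at t=0 h): 15·exp(−0.04077·15) = 8.137 mg/L
Dose 2 (115 mg at t=8 h): 115·exp(−0.04077·7) = 86.446 mg/L
C(15) = 8.137 + 86.446 = 94.583 mg/L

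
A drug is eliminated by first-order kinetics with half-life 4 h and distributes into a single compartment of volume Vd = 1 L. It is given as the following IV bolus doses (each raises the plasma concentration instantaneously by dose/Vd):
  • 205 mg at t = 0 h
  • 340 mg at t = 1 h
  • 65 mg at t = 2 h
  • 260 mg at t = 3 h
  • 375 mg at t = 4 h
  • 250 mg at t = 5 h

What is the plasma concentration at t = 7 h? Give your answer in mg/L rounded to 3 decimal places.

738.237 mg/L

k = ln 2 / 4 = 0.17329 per h
Dose 1 (205 mg at t=0 h): 205·exp(−0.17329·7) = 60.947 mg/L
Dose 2 (340 mg at t=1 h): 340·exp(−0.17329·6) = 120.208 mg/L
Dose 3 (65 mg at t=2 h): 65·exp(−0.17329·5) = 27.329 mg/L
Dose 4 (260 mg at t=3 h): 260·exp(−0.17329·4) = 130.000 mg/L
Dose 5 (375 mg at t=4 h): 375·exp(−0.17329·3) = 222.976 mg/L
Dose 6 (250 mg at t=5 h): 250·exp(−0.17329·2) = 176.777 mg/L
C(7) = 60.947 + 120.208 + 27.329 + 130.000 + 222.976 + 176.777 = 738.237 mg/L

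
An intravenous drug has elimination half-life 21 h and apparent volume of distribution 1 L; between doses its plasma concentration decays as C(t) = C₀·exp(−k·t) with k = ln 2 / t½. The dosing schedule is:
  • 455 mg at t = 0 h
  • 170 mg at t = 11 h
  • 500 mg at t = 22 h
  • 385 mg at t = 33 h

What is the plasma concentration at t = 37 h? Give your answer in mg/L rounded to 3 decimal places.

848.364 mg/L

k = ln 2 / 21 = 0.03301 per h
Dose 1 (455 mg at t=0 h): 455·exp(−0.03301·37) = 134.161 mg/L
Dose 2 (170 mg at t=11 h): 170·exp(−0.03301·26) = 72.068 mg/L
Dose 3 (500 mg at t=22 h): 500·exp(−0.03301·15) = 304.753 mg/L
Dose 4 (385 mg at t=33 h): 385·exp(−0.03301·4) = 337.382 mg/L
C(37) = 134.161 + 72.068 + 304.753 + 337.382 = 848.364 mg/L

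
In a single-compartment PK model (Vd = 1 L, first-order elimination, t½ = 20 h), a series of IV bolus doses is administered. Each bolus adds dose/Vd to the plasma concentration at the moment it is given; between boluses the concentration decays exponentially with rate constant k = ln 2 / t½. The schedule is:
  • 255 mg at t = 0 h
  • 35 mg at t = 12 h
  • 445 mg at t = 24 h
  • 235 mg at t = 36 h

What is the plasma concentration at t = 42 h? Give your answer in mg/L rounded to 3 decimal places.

k = ln 2 / 20 = 0.03466 per h
Dose 1 (255 mg at t=0 h): 255·exp(−0.03466·42) = 59.481 mg/L
Dose 2 (35 mg at t=12 h): 35·exp(−0.03466·30) = 12.374 mg/L
Dose 3 (445 mg at t=24 h): 445·exp(−0.03466·18) = 238.470 mg/L
Dose 4 (235 mg at t=36 h): 235·exp(−0.03466·6) = 190.879 mg/L
C(42) = 59.481 + 12.374 + 238.470 + 190.879 = 501.204 mg/L

501.204 mg/L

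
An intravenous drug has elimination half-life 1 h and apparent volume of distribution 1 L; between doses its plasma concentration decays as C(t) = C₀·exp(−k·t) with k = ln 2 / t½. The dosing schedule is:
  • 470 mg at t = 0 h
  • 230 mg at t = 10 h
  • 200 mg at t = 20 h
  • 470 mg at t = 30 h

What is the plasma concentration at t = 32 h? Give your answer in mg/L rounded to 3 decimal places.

k = ln 2 / 1 = 0.69315 per h
Dose 1 (470 mg at t=0 h): 470·exp(−0.69315·32) = 0.000 mg/L
Dose 2 (230 mg at t=10 h): 230·exp(−0.69315·22) = 0.000 mg/L
Dose 3 (200 mg at t=20 h): 200·exp(−0.69315·12) = 0.049 mg/L
Dose 4 (470 mg at t=30 h): 470·exp(−0.69315·2) = 117.500 mg/L
C(32) = 0.000 + 0.000 + 0.049 + 117.500 = 117.549 mg/L

117.549 mg/L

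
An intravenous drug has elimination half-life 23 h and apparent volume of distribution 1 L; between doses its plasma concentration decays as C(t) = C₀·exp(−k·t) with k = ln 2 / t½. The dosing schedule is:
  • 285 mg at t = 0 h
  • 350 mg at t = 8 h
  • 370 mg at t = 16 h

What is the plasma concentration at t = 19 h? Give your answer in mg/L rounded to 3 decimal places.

750.017 mg/L

k = ln 2 / 23 = 0.03014 per h
Dose 1 (285 mg at t=0 h): 285·exp(−0.03014·19) = 160.756 mg/L
Dose 2 (350 mg at t=8 h): 350·exp(−0.03014·11) = 251.245 mg/L
Dose 3 (370 mg at t=16 h): 370·exp(−0.03014·3) = 338.016 mg/L
C(19) = 160.756 + 251.245 + 338.016 = 750.017 mg/L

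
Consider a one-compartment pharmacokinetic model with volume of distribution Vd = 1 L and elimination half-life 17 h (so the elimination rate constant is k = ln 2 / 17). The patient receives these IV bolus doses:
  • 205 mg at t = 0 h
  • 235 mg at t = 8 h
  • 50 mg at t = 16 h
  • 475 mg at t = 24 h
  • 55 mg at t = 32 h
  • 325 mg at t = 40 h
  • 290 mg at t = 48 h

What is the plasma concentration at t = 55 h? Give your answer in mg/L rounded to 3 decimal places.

616.576 mg/L

k = ln 2 / 17 = 0.04077 per h
Dose 1 (205 mg at t=0 h): 205·exp(−0.04077·55) = 21.769 mg/L
Dose 2 (235 mg at t=8 h): 235·exp(−0.04077·47) = 34.579 mg/L
Dose 3 (50 mg at t=16 h): 50·exp(−0.04077·39) = 10.195 mg/L
Dose 4 (475 mg at t=24 h): 475·exp(−0.04077·31) = 134.201 mg/L
Dose 5 (55 mg at t=32 h): 55·exp(−0.04077·23) = 21.532 mg/L
Dose 6 (325 mg at t=40 h): 325·exp(−0.04077·15) = 176.307 mg/L
Dose 7 (290 mg at t=48 h): 290·exp(−0.04077·7) = 217.994 mg/L
C(55) = 21.769 + 34.579 + 10.195 + 134.201 + 21.532 + 176.307 + 217.994 = 616.576 mg/L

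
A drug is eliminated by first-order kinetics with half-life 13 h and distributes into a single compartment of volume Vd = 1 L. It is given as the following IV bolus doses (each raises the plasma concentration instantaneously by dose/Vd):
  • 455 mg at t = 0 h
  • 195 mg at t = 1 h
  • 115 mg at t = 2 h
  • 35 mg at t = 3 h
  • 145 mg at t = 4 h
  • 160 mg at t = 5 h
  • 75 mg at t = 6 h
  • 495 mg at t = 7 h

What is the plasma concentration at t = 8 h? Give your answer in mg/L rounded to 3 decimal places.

1331.797 mg/L

k = ln 2 / 13 = 0.05332 per h
Dose 1 (455 mg at t=0 h): 455·exp(−0.05332·8) = 297.004 mg/L
Dose 2 (195 mg at t=1 h): 195·exp(−0.05332·7) = 134.258 mg/L
Dose 3 (115 mg at t=2 h): 115·exp(−0.05332·6) = 83.514 mg/L
Dose 4 (35 mg at t=3 h): 35·exp(−0.05332·5) = 26.809 mg/L
Dose 5 (145 mg at t=4 h): 145·exp(−0.05332·4) = 117.150 mg/L
Dose 6 (160 mg at t=5 h): 160·exp(−0.05332·3) = 136.349 mg/L
Dose 7 (75 mg at t=6 h): 75·exp(−0.05332·2) = 67.414 mg/L
Dose 8 (495 mg at t=7 h): 495·exp(−0.05332·1) = 469.298 mg/L
C(8) = 297.004 + 134.258 + 83.514 + 26.809 + 117.150 + 136.349 + 67.414 + 469.298 = 1331.797 mg/L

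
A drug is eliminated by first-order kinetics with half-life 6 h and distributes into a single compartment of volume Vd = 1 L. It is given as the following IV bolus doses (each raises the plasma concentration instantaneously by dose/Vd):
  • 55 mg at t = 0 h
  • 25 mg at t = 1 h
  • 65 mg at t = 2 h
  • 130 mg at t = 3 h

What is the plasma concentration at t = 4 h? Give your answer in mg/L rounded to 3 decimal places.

k = ln 2 / 6 = 0.11552 per h
Dose 1 (55 mg at t=0 h): 55·exp(−0.11552·4) = 34.648 mg/L
Dose 2 (25 mg at t=1 h): 25·exp(−0.11552·3) = 17.678 mg/L
Dose 3 (65 mg at t=2 h): 65·exp(−0.11552·2) = 51.591 mg/L
Dose 4 (130 mg at t=3 h): 130·exp(−0.11552·1) = 115.817 mg/L
C(4) = 34.648 + 17.678 + 51.591 + 115.817 = 219.733 mg/L

219.733 mg/L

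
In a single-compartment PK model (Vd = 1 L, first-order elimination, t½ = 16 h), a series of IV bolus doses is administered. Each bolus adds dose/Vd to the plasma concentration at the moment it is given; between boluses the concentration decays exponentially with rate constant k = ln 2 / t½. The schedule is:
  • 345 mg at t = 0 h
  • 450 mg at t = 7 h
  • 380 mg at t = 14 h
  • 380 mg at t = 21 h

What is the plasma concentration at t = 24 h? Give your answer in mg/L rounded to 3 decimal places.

k = ln 2 / 16 = 0.04332 per h
Dose 1 (345 mg at t=0 h): 345·exp(−0.04332·24) = 121.976 mg/L
Dose 2 (450 mg at t=7 h): 450·exp(−0.04332·17) = 215.461 mg/L
Dose 3 (380 mg at t=14 h): 380·exp(−0.04332·10) = 246.400 mg/L
Dose 4 (380 mg at t=21 h): 380·exp(−0.04332·3) = 333.688 mg/L
C(24) = 121.976 + 215.461 + 246.400 + 333.688 = 917.524 mg/L

917.524 mg/L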